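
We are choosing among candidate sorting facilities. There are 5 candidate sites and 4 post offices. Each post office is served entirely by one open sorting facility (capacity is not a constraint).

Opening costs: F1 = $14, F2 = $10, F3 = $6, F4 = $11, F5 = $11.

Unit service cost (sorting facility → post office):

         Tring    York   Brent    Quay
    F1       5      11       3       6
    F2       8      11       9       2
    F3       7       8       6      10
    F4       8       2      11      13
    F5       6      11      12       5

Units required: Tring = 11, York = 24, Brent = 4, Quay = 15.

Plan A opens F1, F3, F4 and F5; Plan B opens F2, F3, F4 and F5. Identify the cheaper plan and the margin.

Plan A: {F1, F3, F4, F5}: Tring→F1 5·11=55, York→F4 2·24=48, Brent→F1 3·4=12, Quay→F5 5·15=75. Service 190; fixed 42; total 232.
Plan B: {F2, F3, F4, F5}: Tring→F5 6·11=66, York→F4 2·24=48, Brent→F3 6·4=24, Quay→F2 2·15=30. Service 168; fixed 38; total 206.
Difference: |232 − 206| = 26.

Plan B is cheaper by 26.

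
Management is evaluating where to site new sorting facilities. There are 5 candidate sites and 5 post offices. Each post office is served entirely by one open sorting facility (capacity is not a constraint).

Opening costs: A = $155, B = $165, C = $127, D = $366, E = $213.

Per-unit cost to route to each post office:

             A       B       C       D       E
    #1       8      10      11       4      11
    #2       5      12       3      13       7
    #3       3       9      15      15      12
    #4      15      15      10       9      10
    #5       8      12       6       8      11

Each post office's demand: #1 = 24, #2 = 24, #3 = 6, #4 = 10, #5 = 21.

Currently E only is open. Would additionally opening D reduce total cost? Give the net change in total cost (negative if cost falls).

No — net change +125 (cost rises by 125).

Current service cost with {E}: 835.
Adding D: each post office re-picks its cheapest; new service cost 594, saving 241.
Extra fixed cost: 366. Net change = 366 − 241 = 125.
(Totals: 1048 → 1173.)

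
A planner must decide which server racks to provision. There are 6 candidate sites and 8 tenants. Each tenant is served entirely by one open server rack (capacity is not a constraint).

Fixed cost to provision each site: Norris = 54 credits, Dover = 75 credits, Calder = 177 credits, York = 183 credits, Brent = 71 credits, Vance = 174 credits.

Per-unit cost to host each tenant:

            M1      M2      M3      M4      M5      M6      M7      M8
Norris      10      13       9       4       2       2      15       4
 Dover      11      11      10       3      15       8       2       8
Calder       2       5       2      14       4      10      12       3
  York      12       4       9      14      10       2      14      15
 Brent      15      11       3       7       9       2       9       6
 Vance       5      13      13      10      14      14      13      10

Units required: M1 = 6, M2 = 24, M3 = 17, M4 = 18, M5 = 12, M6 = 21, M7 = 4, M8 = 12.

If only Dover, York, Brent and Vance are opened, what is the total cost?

Each tenant is assigned to its cheapest site among the open ones.
{Dover, York, Brent, Vance}: M1→Vance 5·6=30, M2→York 4·24=96, M3→Brent 3·17=51, M4→Dover 3·18=54, M5→Brent 9·12=108, M6→York 2·21=42, M7→Dover 2·4=8, M8→Brent 6·12=72. Service 461; fixed 503; total 964.

Total cost: 964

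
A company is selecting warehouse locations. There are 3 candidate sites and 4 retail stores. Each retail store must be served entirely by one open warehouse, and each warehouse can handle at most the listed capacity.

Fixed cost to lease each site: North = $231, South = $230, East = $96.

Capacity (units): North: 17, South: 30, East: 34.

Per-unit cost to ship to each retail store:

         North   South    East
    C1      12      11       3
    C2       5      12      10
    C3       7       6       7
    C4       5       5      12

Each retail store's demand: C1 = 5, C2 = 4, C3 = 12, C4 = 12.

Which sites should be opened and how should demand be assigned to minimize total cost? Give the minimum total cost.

Open {East}: C1→East 3·5=15, C2→East 10·4=40, C3→East 7·12=84, C4→East 12·12=144.
Loads: East carries 33/34. Service 283; fixed 96; total 379.
Next best feasible plan costs 506.

Minimum total cost: 379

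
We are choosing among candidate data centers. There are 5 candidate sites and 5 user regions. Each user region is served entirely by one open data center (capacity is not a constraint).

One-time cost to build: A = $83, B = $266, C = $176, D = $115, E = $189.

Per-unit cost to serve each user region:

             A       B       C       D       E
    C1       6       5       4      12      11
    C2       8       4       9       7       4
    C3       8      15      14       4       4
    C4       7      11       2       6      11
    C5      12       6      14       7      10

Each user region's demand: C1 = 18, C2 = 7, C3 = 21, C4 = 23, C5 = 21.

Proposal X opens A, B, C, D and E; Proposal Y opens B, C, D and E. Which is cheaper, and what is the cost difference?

Proposal Y is cheaper by 83.

Proposal X: {A, B, C, D, E}: C1→C 4·18=72, C2→B 4·7=28, C3→D 4·21=84, C4→C 2·23=46, C5→B 6·21=126. Service 356; fixed 829; total 1185.
Proposal Y: {B, C, D, E}: C1→C 4·18=72, C2→B 4·7=28, C3→D 4·21=84, C4→C 2·23=46, C5→B 6·21=126. Service 356; fixed 746; total 1102.
Difference: |1185 − 1102| = 83.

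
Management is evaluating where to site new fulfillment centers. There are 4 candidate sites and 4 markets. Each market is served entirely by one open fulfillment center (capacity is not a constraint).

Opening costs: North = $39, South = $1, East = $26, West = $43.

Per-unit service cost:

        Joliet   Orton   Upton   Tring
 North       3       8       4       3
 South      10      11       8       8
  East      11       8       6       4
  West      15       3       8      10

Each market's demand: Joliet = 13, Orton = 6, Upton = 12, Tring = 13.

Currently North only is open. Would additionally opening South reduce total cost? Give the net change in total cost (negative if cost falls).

Current service cost with {North}: 174.
Adding South: each market re-picks its cheapest; new service cost 174, saving 0.
Extra fixed cost: 1. Net change = 1 − 0 = 1.
(Totals: 213 → 214.)

No — net change +1 (cost rises by 1).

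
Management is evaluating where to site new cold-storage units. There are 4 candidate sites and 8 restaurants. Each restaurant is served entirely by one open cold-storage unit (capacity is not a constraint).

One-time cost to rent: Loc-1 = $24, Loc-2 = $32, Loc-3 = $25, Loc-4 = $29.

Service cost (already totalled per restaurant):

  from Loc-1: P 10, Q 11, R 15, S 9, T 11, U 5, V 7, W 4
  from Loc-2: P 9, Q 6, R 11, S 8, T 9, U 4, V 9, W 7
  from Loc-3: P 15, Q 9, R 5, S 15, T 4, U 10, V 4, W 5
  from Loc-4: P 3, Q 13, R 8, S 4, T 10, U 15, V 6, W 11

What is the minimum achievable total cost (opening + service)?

For any fixed open set, each restaurant goes to its cheapest open site; total = fixed + service.
{Loc-3}: P→Loc-3 15, Q→Loc-3 9, R→Loc-3 5, S→Loc-3 15, T→Loc-3 4, U→Loc-3 10, V→Loc-3 4, W→Loc-3 5. Service 67; fixed 25; total 92.
{Loc-2}: service 63 + fixed 32 = 95
{Loc-1}: P→Loc-1 10, Q→Loc-1 11, R→Loc-1 15, S→Loc-1 9, T→Loc-1 11, U→Loc-1 5, V→Loc-1 7, W→Loc-1 4. Service 72; fixed 24; total 96.
{Loc-1, Loc-2, Loc-3, Loc-4}: service 34 + fixed 110 = 144
No other subset beats 92.

Minimum total cost: 92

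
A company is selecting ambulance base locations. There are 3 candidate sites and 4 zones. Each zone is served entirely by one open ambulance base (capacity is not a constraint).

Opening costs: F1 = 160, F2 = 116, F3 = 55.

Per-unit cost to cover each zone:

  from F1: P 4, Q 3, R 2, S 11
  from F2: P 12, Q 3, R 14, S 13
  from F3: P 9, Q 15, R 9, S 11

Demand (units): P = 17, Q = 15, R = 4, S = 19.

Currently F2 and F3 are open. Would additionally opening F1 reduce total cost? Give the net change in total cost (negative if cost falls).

Current service cost with {F2, F3}: 443.
Adding F1: each zone re-picks its cheapest; new service cost 330, saving 113.
Extra fixed cost: 160. Net change = 160 − 113 = 47.
(Totals: 614 → 661.)

No — net change +47 (cost rises by 47).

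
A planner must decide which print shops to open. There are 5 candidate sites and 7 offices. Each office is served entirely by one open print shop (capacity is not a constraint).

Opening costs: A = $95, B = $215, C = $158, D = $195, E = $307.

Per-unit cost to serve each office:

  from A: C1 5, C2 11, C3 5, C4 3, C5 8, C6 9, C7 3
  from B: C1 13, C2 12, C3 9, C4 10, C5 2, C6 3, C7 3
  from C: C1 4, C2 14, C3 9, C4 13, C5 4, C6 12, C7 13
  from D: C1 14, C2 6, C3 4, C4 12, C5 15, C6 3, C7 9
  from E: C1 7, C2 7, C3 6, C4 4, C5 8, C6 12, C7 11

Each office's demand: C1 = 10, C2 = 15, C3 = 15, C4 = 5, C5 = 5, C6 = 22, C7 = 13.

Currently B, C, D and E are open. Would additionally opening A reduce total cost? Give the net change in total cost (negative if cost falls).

No — net change +90 (cost rises by 90).

Current service cost with {B, C, D, E}: 325.
Adding A: each office re-picks its cheapest; new service cost 320, saving 5.
Extra fixed cost: 95. Net change = 95 − 5 = 90.
(Totals: 1200 → 1290.)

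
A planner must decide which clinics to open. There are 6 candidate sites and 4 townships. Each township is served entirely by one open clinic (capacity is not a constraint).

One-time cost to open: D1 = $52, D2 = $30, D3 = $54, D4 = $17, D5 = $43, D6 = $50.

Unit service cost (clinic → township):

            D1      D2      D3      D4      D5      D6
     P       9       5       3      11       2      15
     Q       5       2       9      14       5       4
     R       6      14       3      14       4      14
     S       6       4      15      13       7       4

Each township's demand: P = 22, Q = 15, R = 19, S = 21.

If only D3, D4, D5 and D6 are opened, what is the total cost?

Each township is assigned to its cheapest site among the open ones.
{D3, D4, D5, D6}: P→D5 2·22=44, Q→D6 4·15=60, R→D3 3·19=57, S→D6 4·21=84. Service 245; fixed 164; total 409.

Total cost: 409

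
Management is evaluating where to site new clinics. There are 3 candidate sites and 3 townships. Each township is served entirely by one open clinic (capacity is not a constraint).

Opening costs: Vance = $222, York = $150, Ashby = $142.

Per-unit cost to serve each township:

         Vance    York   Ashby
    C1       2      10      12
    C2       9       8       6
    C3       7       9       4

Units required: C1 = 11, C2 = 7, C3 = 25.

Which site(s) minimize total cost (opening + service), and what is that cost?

Open Ashby only; minimum total cost 416.

For any fixed open set, each township goes to its cheapest open site; total = fixed + service.
{Ashby}: C1→Ashby 12·11=132, C2→Ashby 6·7=42, C3→Ashby 4·25=100. Service 274; fixed 142; total 416.
{Vance}: service 260 + fixed 222 = 482
{Vance, Ashby}: service 164 + fixed 364 = 528
{Vance, York, Ashby}: service 164 + fixed 514 = 678
No other subset beats 416.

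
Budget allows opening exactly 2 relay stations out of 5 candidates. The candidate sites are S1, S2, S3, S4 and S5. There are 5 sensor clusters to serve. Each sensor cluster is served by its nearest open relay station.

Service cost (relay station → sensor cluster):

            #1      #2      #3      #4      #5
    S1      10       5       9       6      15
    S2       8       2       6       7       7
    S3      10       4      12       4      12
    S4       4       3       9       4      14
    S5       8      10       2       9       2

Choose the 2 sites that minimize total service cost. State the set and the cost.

With exactly 2 open, each sensor cluster uses its cheapest among the chosen.
{S4, S5}: #1→S4 4, #2→S4 3, #3→S5 2, #4→S4 4, #5→S5 2. Service cost 15.
{S3, S5}: service cost 20
{S2, S5}: service cost 21
Among all 10 size-2 choices, {S4, S5} is lowest.

Choose S4 and S5; total service cost 15.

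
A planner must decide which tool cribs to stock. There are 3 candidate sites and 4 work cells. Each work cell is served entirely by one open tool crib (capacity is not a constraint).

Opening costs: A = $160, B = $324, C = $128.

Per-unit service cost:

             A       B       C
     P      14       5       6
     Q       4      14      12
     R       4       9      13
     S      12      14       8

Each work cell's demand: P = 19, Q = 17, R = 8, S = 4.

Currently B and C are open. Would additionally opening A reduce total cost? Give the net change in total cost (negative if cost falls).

Current service cost with {B, C}: 403.
Adding A: each work cell re-picks its cheapest; new service cost 227, saving 176.
Extra fixed cost: 160. Net change = 160 − 176 = -16.
(Totals: 855 → 839.)

Yes — net change −16 (cost falls by 16).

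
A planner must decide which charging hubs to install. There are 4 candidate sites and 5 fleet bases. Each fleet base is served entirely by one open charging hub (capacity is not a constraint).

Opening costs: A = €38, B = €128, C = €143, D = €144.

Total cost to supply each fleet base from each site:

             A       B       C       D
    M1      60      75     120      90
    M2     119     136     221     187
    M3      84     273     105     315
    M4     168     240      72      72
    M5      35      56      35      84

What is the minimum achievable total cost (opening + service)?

For any fixed open set, each fleet base goes to its cheapest open site; total = fixed + service.
{A}: M1→A 60, M2→A 119, M3→A 84, M4→A 168, M5→A 35. Service 466; fixed 38; total 504.
{A, C}: service 370 + fixed 181 = 551
{A, D}: service 370 + fixed 182 = 552
{A, B, C, D}: service 370 + fixed 453 = 823
No other subset beats 504.

Minimum total cost: 504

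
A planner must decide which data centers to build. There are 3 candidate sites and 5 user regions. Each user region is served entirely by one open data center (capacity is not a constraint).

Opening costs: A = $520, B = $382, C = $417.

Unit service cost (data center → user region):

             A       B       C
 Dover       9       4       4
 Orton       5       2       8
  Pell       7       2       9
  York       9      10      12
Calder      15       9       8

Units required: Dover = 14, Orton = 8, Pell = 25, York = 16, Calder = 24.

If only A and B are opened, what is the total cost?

Each user region is assigned to its cheapest site among the open ones.
{A, B}: Dover→B 4·14=56, Orton→B 2·8=16, Pell→B 2·25=50, York→A 9·16=144, Calder→B 9·24=216. Service 482; fixed 902; total 1384.

Total cost: 1384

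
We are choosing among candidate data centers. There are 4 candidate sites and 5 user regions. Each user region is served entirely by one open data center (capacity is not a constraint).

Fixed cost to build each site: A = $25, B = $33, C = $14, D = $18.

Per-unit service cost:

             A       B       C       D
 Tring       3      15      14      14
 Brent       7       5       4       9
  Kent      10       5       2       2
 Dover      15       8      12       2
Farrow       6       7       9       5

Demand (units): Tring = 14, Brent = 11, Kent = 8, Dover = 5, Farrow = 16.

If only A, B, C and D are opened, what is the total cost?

Total cost: 282

Each user region is assigned to its cheapest site among the open ones.
{A, B, C, D}: Tring→A 3·14=42, Brent→C 4·11=44, Kent→C 2·8=16, Dover→D 2·5=10, Farrow→D 5·16=80. Service 192; fixed 90; total 282.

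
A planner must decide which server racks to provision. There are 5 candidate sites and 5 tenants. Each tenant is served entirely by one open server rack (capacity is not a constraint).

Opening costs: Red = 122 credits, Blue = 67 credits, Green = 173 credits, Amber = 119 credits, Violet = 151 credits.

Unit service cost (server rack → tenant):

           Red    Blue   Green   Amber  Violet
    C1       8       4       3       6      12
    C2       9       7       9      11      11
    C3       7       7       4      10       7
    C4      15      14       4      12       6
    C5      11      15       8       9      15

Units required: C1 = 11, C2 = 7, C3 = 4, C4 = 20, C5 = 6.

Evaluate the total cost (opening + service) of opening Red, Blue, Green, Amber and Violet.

Total cost: 858

Each tenant is assigned to its cheapest site among the open ones.
{Red, Blue, Green, Amber, Violet}: C1→Green 3·11=33, C2→Blue 7·7=49, C3→Green 4·4=16, C4→Green 4·20=80, C5→Green 8·6=48. Service 226; fixed 632; total 858.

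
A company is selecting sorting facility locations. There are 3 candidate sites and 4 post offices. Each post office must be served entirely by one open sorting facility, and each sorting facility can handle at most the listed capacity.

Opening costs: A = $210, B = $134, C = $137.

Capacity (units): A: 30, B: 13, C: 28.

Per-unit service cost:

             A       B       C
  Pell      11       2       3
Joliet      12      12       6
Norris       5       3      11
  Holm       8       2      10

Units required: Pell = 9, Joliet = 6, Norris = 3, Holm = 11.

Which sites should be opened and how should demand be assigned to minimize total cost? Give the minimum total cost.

Open {B, C}: Pell→C 3·9=27, Joliet→C 6·6=36, Norris→C 11·3=33, Holm→B 2·11=22.
Loads: B carries 11/13, C carries 18/28. Service 118; fixed 271; total 389.
Next best feasible plan costs 444.

Minimum total cost: 389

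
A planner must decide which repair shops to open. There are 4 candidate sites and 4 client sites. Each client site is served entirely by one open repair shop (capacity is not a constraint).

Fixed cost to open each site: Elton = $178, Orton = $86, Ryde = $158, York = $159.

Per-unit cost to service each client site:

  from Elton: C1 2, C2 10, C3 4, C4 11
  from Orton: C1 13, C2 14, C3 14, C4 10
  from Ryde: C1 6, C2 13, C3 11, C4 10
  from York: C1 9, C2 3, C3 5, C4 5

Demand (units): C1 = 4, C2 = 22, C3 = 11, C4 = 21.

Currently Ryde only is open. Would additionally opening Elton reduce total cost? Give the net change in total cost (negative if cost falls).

Current service cost with {Ryde}: 641.
Adding Elton: each client site re-picks its cheapest; new service cost 482, saving 159.
Extra fixed cost: 178. Net change = 178 − 159 = 19.
(Totals: 799 → 818.)

No — net change +19 (cost rises by 19).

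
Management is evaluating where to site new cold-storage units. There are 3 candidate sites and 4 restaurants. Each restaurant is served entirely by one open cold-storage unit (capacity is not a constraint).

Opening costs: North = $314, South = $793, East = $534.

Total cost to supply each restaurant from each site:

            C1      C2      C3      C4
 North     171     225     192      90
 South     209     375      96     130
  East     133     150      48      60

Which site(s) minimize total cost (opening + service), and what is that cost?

For any fixed open set, each restaurant goes to its cheapest open site; total = fixed + service.
{East}: C1→East 133, C2→East 150, C3→East 48, C4→East 60. Service 391; fixed 534; total 925.
{North}: C1→North 171, C2→North 225, C3→North 192, C4→North 90. Service 678; fixed 314; total 992.
{North, East}: C1→East 133, C2→East 150, C3→East 48, C4→East 60. Service 391; fixed 848; total 1239.
{North, South, East}: service 391 + fixed 1641 = 2032
(All 7 nonempty subsets were checked; East only is lowest.)

Open East only; minimum total cost 925.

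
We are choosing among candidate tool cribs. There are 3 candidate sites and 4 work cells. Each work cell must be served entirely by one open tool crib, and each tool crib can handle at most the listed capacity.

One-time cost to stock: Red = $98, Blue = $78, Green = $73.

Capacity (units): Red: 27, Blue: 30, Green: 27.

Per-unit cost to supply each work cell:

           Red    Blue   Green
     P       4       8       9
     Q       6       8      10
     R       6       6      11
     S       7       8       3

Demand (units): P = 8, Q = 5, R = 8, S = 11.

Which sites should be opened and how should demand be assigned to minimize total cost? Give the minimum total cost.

Open {Red, Green}: P→Red 4·8=32, Q→Red 6·5=30, R→Red 6·8=48, S→Green 3·11=33.
Loads: Red carries 21/27, Green carries 11/27. Service 143; fixed 171; total 314.
Next best feasible plan costs 334.

Minimum total cost: 314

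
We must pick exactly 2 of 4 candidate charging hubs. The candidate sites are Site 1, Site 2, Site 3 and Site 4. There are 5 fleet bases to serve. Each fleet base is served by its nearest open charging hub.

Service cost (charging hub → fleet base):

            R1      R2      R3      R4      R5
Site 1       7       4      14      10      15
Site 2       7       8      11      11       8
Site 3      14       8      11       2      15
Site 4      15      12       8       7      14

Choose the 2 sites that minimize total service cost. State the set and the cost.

Choose Site 2 and Site 3; total service cost 36.

With exactly 2 open, each fleet base uses its cheapest among the chosen.
{Site 2, Site 3}: R1→Site 2 7, R2→Site 2 8, R3→Site 2 11, R4→Site 3 2, R5→Site 2 8. Service cost 36.
{Site 2, Site 4}: service cost 38
{Site 1, Site 3}: service cost 39
Among all 6 size-2 choices, {Site 2, Site 3} is lowest.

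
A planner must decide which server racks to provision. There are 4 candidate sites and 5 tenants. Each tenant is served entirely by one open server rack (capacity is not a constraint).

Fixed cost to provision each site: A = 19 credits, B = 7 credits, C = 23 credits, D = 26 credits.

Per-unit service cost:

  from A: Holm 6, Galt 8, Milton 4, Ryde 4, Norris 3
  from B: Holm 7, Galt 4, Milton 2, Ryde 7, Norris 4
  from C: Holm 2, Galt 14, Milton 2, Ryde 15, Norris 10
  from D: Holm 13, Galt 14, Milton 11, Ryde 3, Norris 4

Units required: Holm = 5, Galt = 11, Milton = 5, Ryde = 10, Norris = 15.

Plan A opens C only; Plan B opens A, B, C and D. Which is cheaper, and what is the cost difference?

Plan A: {C}: Holm→C 2·5=10, Galt→C 14·11=154, Milton→C 2·5=10, Ryde→C 15·10=150, Norris→C 10·15=150. Service 474; fixed 23; total 497.
Plan B: {A, B, C, D}: Holm→C 2·5=10, Galt→B 4·11=44, Milton→B 2·5=10, Ryde→D 3·10=30, Norris→A 3·15=45. Service 139; fixed 75; total 214.
Difference: |497 − 214| = 283.

Plan B is cheaper by 283.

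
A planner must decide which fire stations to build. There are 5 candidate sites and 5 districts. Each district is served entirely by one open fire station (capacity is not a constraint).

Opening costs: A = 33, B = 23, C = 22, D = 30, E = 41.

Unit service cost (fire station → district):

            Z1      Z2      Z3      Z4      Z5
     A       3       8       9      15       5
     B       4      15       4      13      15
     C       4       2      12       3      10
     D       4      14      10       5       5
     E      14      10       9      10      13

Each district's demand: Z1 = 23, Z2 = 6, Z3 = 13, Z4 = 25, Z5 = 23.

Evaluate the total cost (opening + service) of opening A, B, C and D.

Total cost: 431

Each district is assigned to its cheapest site among the open ones.
{A, B, C, D}: Z1→A 3·23=69, Z2→C 2·6=12, Z3→B 4·13=52, Z4→C 3·25=75, Z5→A 5·23=115. Service 323; fixed 108; total 431.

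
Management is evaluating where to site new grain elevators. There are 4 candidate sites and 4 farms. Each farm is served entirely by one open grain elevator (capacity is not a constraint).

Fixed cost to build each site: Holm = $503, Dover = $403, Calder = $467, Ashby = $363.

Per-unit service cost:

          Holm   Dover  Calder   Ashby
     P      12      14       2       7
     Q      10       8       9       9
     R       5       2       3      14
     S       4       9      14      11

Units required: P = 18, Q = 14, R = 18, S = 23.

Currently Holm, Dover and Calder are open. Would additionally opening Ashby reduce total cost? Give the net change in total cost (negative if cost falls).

Current service cost with {Holm, Dover, Calder}: 276.
Adding Ashby: each farm re-picks its cheapest; new service cost 276, saving 0.
Extra fixed cost: 363. Net change = 363 − 0 = 363.
(Totals: 1649 → 2012.)

No — net change +363 (cost rises by 363).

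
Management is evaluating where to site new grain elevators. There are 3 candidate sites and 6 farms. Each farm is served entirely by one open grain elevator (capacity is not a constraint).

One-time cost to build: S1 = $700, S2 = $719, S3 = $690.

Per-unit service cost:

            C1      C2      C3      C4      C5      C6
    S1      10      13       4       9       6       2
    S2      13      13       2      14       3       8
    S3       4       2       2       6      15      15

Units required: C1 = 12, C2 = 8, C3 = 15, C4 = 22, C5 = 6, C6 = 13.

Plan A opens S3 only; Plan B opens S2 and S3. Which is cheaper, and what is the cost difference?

Plan A is cheaper by 556.

Plan A: {S3}: C1→S3 4·12=48, C2→S3 2·8=16, C3→S3 2·15=30, C4→S3 6·22=132, C5→S3 15·6=90, C6→S3 15·13=195. Service 511; fixed 690; total 1201.
Plan B: {S2, S3}: C1→S3 4·12=48, C2→S3 2·8=16, C3→S2 2·15=30, C4→S3 6·22=132, C5→S2 3·6=18, C6→S2 8·13=104. Service 348; fixed 1409; total 1757.
Difference: |1201 − 1757| = 556.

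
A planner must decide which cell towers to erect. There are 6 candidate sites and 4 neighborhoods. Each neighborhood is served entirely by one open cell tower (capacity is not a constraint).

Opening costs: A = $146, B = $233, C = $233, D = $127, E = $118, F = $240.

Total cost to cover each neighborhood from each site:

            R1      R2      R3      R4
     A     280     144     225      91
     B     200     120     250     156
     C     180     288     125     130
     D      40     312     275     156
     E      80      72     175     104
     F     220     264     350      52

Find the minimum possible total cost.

Minimum total cost: 549

For any fixed open set, each neighborhood goes to its cheapest open site; total = fixed + service.
{E}: R1→E 80, R2→E 72, R3→E 175, R4→E 104. Service 431; fixed 118; total 549.
{D, E}: service 391 + fixed 245 = 636
{A, E}: service 418 + fixed 264 = 682
{A, B, C, D, E, F}: R1→D 40, R2→E 72, R3→C 125, R4→F 52. Service 289; fixed 1097; total 1386.
No other subset beats 549.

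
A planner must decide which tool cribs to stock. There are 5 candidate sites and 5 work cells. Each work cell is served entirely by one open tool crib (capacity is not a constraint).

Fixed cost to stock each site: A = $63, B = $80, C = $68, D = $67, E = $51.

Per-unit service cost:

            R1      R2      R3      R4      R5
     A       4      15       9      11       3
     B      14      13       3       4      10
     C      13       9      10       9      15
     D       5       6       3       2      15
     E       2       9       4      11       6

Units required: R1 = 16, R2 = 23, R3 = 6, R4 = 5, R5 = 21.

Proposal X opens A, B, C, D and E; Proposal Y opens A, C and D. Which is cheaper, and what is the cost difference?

Proposal X: {A, B, C, D, E}: R1→E 2·16=32, R2→D 6·23=138, R3→B 3·6=18, R4→D 2·5=10, R5→A 3·21=63. Service 261; fixed 329; total 590.
Proposal Y: {A, C, D}: R1→A 4·16=64, R2→D 6·23=138, R3→D 3·6=18, R4→D 2·5=10, R5→A 3·21=63. Service 293; fixed 198; total 491.
Difference: |590 − 491| = 99.

Proposal Y is cheaper by 99.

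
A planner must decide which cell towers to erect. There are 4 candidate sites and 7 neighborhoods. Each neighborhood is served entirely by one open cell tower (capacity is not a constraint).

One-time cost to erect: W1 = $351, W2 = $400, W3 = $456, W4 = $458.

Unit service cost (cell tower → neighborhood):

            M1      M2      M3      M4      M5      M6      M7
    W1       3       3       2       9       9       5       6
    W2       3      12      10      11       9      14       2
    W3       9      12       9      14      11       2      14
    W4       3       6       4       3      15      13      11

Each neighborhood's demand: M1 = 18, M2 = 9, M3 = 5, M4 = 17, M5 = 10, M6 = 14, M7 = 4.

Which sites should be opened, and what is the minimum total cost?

For any fixed open set, each neighborhood goes to its cheapest open site; total = fixed + service.
{W1}: M1→W1 3·18=54, M2→W1 3·9=27, M3→W1 2·5=10, M4→W1 9·17=153, M5→W1 9·10=90, M6→W1 5·14=70, M7→W1 6·4=24. Service 428; fixed 351; total 779.
{W4}: service 555 + fixed 458 = 1013
{W2}: service 693 + fixed 400 = 1093
{W1, W2, W3, W4}: M1→W1 3·18=54, M2→W1 3·9=27, M3→W1 2·5=10, M4→W4 3·17=51, M5→W1 9·10=90, M6→W3 2·14=28, M7→W2 2·4=8. Service 268; fixed 1665; total 1933.
No other subset beats 779.

Open W1 only; minimum total cost 779.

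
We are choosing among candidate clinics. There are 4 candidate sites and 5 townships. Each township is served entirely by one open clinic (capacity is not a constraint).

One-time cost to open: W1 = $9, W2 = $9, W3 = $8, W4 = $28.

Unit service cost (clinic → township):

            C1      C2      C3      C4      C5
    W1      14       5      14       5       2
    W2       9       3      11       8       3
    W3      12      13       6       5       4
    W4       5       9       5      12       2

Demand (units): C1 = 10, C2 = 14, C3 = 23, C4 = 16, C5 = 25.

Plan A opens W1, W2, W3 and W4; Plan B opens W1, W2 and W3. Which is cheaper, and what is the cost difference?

Plan A: {W1, W2, W3, W4}: C1→W4 5·10=50, C2→W2 3·14=42, C3→W4 5·23=115, C4→W1 5·16=80, C5→W1 2·25=50. Service 337; fixed 54; total 391.
Plan B: {W1, W2, W3}: C1→W2 9·10=90, C2→W2 3·14=42, C3→W3 6·23=138, C4→W1 5·16=80, C5→W1 2·25=50. Service 400; fixed 26; total 426.
Difference: |391 − 426| = 35.

Plan A is cheaper by 35.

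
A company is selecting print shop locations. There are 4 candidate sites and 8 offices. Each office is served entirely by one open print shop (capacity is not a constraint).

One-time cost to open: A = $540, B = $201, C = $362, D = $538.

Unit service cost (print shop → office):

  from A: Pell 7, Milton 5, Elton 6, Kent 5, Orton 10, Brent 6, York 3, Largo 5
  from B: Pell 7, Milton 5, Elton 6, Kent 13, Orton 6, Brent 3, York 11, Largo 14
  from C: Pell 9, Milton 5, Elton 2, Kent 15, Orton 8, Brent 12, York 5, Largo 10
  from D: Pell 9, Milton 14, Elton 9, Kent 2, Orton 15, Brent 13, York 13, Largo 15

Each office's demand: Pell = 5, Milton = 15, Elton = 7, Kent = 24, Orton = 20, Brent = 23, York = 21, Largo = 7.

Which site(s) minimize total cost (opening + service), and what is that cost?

Open B only; minimum total cost 1183.

For any fixed open set, each office goes to its cheapest open site; total = fixed + service.
{B}: Pell→B 7·5=35, Milton→B 5·15=75, Elton→B 6·7=42, Kent→B 13·24=312, Orton→B 6·20=120, Brent→B 3·23=69, York→B 11·21=231, Largo→B 14·7=98. Service 982; fixed 201; total 1183.
{A}: service 708 + fixed 540 = 1248
{A, B}: service 559 + fixed 741 = 1300
{A, B, C, D}: service 459 + fixed 1641 = 2100
(All 15 nonempty subsets were checked; B only is lowest.)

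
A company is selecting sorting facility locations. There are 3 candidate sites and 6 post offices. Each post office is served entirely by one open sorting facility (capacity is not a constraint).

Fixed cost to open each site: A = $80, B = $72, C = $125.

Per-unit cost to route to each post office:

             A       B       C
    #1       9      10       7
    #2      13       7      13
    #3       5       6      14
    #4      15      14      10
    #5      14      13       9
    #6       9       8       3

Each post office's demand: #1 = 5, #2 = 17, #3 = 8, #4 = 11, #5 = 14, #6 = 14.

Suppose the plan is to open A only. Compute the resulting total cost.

Each post office is assigned to its cheapest site among the open ones.
{A}: #1→A 9·5=45, #2→A 13·17=221, #3→A 5·8=40, #4→A 15·11=165, #5→A 14·14=196, #6→A 9·14=126. Service 793; fixed 80; total 873.

Total cost: 873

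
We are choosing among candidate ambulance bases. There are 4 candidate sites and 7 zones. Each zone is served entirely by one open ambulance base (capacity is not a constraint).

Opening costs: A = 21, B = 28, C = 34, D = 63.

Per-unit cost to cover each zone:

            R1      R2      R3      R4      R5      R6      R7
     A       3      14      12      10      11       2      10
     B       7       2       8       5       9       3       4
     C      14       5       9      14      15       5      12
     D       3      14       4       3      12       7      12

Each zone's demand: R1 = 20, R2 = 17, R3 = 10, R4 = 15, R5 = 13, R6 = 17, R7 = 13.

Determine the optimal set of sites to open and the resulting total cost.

For any fixed open set, each zone goes to its cheapest open site; total = fixed + service.
{B, D}: R1→D 3·20=60, R2→B 2·17=34, R3→D 4·10=40, R4→D 3·15=45, R5→B 9·13=117, R6→B 3·17=51, R7→B 4·13=52. Service 399; fixed 91; total 490.
{A, B, D}: R1→A 3·20=60, R2→B 2·17=34, R3→D 4·10=40, R4→D 3·15=45, R5→B 9·13=117, R6→A 2·17=34, R7→B 4·13=52. Service 382; fixed 112; total 494.
{A, B}: service 452 + fixed 49 = 501
{A, B, C, D}: service 382 + fixed 146 = 528
No other subset beats 490.

Open B and D; minimum total cost 490.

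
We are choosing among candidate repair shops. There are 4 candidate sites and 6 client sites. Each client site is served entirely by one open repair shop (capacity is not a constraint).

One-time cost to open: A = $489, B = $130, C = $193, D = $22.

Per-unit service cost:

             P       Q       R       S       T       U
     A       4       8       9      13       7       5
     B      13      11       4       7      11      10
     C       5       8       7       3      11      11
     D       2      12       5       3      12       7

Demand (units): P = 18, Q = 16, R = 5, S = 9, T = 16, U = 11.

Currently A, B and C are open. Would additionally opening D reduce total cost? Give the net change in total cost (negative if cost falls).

Yes — net change −14 (cost falls by 14).

Current service cost with {A, B, C}: 414.
Adding D: each client site re-picks its cheapest; new service cost 378, saving 36.
Extra fixed cost: 22. Net change = 22 − 36 = -14.
(Totals: 1226 → 1212.)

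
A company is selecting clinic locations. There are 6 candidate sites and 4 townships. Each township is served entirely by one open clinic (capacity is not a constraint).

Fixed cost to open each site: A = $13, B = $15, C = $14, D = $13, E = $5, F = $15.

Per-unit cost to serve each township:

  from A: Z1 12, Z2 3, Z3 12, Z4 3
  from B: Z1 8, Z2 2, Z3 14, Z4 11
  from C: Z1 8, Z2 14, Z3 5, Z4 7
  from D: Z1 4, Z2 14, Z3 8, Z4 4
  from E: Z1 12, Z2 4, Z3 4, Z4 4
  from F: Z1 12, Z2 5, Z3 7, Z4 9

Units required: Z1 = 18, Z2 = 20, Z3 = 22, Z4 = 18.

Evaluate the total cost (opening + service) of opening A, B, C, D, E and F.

Total cost: 329

Each township is assigned to its cheapest site among the open ones.
{A, B, C, D, E, F}: Z1→D 4·18=72, Z2→B 2·20=40, Z3→E 4·22=88, Z4→A 3·18=54. Service 254; fixed 75; total 329.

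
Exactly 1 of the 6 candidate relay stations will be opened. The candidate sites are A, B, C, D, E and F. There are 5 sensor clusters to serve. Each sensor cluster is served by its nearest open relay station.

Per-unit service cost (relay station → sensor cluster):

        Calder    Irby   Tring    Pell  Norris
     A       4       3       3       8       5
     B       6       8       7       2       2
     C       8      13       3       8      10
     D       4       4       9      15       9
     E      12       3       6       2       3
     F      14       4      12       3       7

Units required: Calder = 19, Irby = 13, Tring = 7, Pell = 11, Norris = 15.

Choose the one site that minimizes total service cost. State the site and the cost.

With exactly 1 open, each sensor cluster uses its cheapest among the chosen.
{A}: Calder→A 4·19=76, Irby→A 3·13=39, Tring→A 3·7=21, Pell→A 8·11=88, Norris→A 5·15=75. Service cost 299.
{B}: service cost 319
{E}: service cost 376
Among all 6 size-1 choices, {A} is lowest.

Choose A only; total service cost 299.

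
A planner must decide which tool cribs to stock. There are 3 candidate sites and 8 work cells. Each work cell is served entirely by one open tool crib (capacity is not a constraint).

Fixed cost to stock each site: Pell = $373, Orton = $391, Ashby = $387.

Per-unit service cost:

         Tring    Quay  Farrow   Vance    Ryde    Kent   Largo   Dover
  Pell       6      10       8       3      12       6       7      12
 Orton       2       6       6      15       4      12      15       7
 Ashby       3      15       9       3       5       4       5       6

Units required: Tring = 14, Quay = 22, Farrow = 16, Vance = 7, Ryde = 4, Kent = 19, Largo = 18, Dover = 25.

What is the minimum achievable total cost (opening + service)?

For any fixed open set, each work cell goes to its cheapest open site; total = fixed + service.
{Ashby}: Tring→Ashby 3·14=42, Quay→Ashby 15·22=330, Farrow→Ashby 9·16=144, Vance→Ashby 3·7=21, Ryde→Ashby 5·4=20, Kent→Ashby 4·19=76, Largo→Ashby 5·18=90, Dover→Ashby 6·25=150. Service 873; fixed 387; total 1260.
{Orton, Ashby}: service 609 + fixed 778 = 1387
{Pell}: Tring→Pell 6·14=84, Quay→Pell 10·22=220, Farrow→Pell 8·16=128, Vance→Pell 3·7=21, Ryde→Pell 12·4=48, Kent→Pell 6·19=114, Largo→Pell 7·18=126, Dover→Pell 12·25=300. Service 1041; fixed 373; total 1414.
{Pell, Orton, Ashby}: service 609 + fixed 1151 = 1760
No other subset beats 1260.

Minimum total cost: 1260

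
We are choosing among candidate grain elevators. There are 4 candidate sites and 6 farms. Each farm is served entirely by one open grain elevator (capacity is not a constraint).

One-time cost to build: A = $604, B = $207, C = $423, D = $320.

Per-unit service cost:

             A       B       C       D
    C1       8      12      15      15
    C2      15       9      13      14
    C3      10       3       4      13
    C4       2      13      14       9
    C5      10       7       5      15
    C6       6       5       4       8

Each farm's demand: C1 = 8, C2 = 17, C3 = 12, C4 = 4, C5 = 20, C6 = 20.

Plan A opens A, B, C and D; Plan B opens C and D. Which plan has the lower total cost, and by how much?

Plan A: {A, B, C, D}: C1→A 8·8=64, C2→B 9·17=153, C3→B 3·12=36, C4→A 2·4=8, C5→C 5·20=100, C6→C 4·20=80. Service 441; fixed 1554; total 1995.
Plan B: {C, D}: C1→C 15·8=120, C2→C 13·17=221, C3→C 4·12=48, C4→D 9·4=36, C5→C 5·20=100, C6→C 4·20=80. Service 605; fixed 743; total 1348.
Difference: |1995 − 1348| = 647.

Plan B is cheaper by 647.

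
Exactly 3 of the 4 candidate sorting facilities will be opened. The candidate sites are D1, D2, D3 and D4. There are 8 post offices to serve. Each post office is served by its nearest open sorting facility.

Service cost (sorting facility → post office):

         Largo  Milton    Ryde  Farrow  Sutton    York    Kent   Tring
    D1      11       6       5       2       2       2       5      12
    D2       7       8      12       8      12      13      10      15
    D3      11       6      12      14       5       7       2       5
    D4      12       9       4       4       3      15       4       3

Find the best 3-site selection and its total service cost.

With exactly 3 open, each post office uses its cheapest among the chosen.
{D1, D2, D4}: Largo→D2 7, Milton→D1 6, Ryde→D4 4, Farrow→D1 2, Sutton→D1 2, York→D1 2, Kent→D4 4, Tring→D4 3. Service cost 30.
{D1, D2, D3}: service cost 31
{D1, D3, D4}: service cost 32
Among all 4 size-3 choices, {D1, D2, D4} is lowest.

Choose D1, D2 and D4; total service cost 30.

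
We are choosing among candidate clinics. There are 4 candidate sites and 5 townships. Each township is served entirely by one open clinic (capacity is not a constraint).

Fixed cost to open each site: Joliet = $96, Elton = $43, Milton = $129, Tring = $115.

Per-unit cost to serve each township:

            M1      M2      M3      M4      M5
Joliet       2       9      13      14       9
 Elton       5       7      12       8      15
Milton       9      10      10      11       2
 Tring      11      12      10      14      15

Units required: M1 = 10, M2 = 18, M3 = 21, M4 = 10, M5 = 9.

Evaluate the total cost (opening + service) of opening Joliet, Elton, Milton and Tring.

Total cost: 837

Each township is assigned to its cheapest site among the open ones.
{Joliet, Elton, Milton, Tring}: M1→Joliet 2·10=20, M2→Elton 7·18=126, M3→Milton 10·21=210, M4→Elton 8·10=80, M5→Milton 2·9=18. Service 454; fixed 383; total 837.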